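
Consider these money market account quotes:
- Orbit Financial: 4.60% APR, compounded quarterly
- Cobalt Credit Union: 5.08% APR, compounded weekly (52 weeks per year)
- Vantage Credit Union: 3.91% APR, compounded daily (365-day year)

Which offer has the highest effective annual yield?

Cobalt Credit Union

Orbit Financial: (1 + 0.0460/4)^4 − 1 = 4.680%
Cobalt Credit Union: (1 + 0.0508/52)^52 − 1 = 5.209%
Vantage Credit Union: (1 + 0.0391/365)^365 − 1 = 3.987%
The highest effective annual rate is Cobalt Credit Union at 5.209%.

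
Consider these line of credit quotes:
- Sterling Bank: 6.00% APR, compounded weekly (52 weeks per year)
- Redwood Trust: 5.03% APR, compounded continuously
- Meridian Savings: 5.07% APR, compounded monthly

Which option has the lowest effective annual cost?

Redwood Trust

Sterling Bank: (1 + 0.0600/52)^52 − 1 = 6.180%
Redwood Trust: e^0.0503 − 1 = 5.159%
Meridian Savings: (1 + 0.0507/12)^12 − 1 = 5.189%
The lowest effective annual rate is Redwood Trust at 5.159%.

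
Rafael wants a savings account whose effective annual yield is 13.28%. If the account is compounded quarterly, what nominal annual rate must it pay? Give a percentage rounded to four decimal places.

(1 + r/4)^4 − 1 = 0.1328, so 1 + r/4 = 1.1328^(1/4).
r/4 = 0.031664, so r = 0.126656 = 12.6656%.

12.6656%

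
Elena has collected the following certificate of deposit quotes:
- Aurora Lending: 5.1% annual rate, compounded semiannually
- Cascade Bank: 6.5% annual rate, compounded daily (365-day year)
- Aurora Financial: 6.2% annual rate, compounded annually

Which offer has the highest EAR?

Aurora Lending: (1 + 0.051/2)^2 − 1 = 5.165%
Cascade Bank: (1 + 0.065/365)^365 − 1 = 6.715%
Aurora Financial: compounded annually, EAR = 6.200%
The highest effective annual rate is Cascade Bank at 6.715%.

Cascade Bank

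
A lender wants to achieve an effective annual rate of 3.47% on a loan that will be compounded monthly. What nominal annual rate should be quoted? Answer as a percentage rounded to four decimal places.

(1 + r/12)^12 − 1 = 0.0347, so 1 + r/12 = 1.0347^(1/12).
r/12 = 0.002847, so r = 0.034160 = 3.4160%.

3.4160%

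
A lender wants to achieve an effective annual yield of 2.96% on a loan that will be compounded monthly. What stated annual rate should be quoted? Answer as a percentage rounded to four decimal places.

2.9206%

(1 + r/12)^12 − 1 = 0.0296, so 1 + r/12 = 1.0296^(1/12).
r/12 = 0.002434, so r = 0.029206 = 2.9206%.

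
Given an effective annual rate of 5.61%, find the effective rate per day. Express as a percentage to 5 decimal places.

0.01496%

The per-day rate i satisfies (1 + i)^365 = 1 + 0.0561.
i = 1.0561^(1/365) − 1 = 0.0001496 = 0.01496%.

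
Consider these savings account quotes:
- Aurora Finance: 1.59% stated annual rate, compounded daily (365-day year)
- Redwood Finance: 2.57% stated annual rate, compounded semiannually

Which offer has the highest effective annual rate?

Redwood Finance

Aurora Finance: (1 + 0.0159/365)^365 − 1 = 1.603%
Redwood Finance: (1 + 0.0257/2)^2 − 1 = 2.587%
The highest effective annual rate is Redwood Finance at 2.587%.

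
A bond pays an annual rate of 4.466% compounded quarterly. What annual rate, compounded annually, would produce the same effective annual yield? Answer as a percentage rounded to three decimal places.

EAR = (1 + 0.04466/4)^4 − 1 = 0.045414.
Compounded annually, the equivalent nominal rate is the EAR itself: 4.541%.

4.541%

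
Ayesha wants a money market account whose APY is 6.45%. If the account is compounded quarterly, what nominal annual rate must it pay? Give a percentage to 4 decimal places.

6.2996%

(1 + r/4)^4 − 1 = 0.0645, so 1 + r/4 = 1.0645^(1/4).
r/4 = 0.015749, so r = 0.062996 = 6.2996%.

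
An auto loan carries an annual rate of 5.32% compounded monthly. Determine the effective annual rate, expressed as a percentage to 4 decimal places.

5.4517%

EAR = (1 + 0.0532/12)^12 − 1.
= 1.054517 − 1 = 5.4517%.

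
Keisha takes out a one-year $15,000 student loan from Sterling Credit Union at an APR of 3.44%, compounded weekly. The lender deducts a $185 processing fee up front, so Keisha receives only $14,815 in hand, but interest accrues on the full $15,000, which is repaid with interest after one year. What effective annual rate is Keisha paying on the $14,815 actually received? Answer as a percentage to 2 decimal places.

4.79%

Amount owed after one year: 15,000 × (1 + 0.0344/52)^52 = 15,000 × 1.034987 = $15,524.80.
Effective rate on net proceeds: 15,524.80 / 14,815 − 1 = 0.047911 = 4.79%.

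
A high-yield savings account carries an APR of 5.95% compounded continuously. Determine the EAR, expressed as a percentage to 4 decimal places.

With continuous compounding, EAR = e^0.0595 − 1.
e^0.0595 = 1.061306, so EAR = 0.061306 = 6.1306%.

6.1306%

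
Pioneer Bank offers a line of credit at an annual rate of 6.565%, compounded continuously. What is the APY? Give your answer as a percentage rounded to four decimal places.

With continuous compounding, EAR = e^0.06565 − 1.
e^0.06565 = 1.067853, so EAR = 0.067853 = 6.7853%.

6.7853%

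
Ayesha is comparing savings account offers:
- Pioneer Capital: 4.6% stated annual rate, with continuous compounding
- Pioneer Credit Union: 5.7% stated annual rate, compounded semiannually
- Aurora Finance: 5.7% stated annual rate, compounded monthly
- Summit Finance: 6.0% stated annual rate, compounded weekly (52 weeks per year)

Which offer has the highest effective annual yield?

Pioneer Capital: e^0.046 − 1 = 4.707%
Pioneer Credit Union: (1 + 0.057/2)^2 − 1 = 5.781%
Aurora Finance: (1 + 0.057/12)^12 − 1 = 5.851%
Summit Finance: (1 + 0.060/52)^52 − 1 = 6.180%
The highest effective annual rate is Summit Finance at 6.180%.

Summit Finance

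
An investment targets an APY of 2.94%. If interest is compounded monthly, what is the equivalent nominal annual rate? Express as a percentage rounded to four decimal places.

2.9011%

(1 + r/12)^12 − 1 = 0.0294, so 1 + r/12 = 1.0294^(1/12).
r/12 = 0.002418, so r = 0.029011 = 2.9011%.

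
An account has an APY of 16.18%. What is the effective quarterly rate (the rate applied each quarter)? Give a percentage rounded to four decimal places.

3.8204%

The per-quarter rate i satisfies (1 + i)^4 = 1 + 0.1618.
i = 1.1618^(1/4) − 1 = 0.0382043 = 3.8204%.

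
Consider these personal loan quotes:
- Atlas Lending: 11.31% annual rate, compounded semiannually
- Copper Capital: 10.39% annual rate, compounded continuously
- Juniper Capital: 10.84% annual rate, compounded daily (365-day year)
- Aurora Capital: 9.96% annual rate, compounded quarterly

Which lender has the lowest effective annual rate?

Atlas Lending: (1 + 0.1131/2)^2 − 1 = 11.630%
Copper Capital: e^0.1039 − 1 = 10.949%
Juniper Capital: (1 + 0.1084/365)^365 − 1 = 11.448%
Aurora Capital: (1 + 0.0996/4)^4 − 1 = 10.338%
The lowest effective annual rate is Aurora Capital at 10.338%.

Aurora Capital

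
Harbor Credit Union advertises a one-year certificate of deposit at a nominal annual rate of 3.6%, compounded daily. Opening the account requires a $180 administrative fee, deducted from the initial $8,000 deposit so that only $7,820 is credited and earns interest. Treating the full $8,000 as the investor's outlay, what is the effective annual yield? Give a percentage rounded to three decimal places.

1.333%

Value after one year: 7,820 × (1 + 0.036/365)^365 = 7,820 × 1.036654 = $8,106.63.
Effective yield on the $8,000 outlay: 8,106.63 / 8,000 − 1 = 0.013329 = 1.333%.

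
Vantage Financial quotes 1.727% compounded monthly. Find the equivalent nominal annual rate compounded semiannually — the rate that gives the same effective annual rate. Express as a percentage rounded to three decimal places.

EAR = (1 + 0.01727/12)^12 − 1 = 0.017407.
Solve (1 + r/2)^2 = 1.017407: r/2 = 1.017407^(1/2) − 1 = 0.008666, so r = 0.017332 = 1.733%.

1.733%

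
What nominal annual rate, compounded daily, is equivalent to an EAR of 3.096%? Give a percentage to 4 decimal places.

3.0492%

(1 + r/365)^365 − 1 = 0.03096, so 1 + r/365 = 1.03096^(1/365).
r/365 = 0.000084, so r = 0.030492 = 3.0492%.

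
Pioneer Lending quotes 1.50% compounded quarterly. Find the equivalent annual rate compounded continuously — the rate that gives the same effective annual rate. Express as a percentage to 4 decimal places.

1.4972%

EAR = (1 + 0.0150/4)^4 − 1 = 0.015085.
Equivalent continuous rate: r = ln(1 + 0.015085) = 0.014972 = 1.4972%.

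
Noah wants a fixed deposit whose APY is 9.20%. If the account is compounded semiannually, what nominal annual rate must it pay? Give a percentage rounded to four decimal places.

8.9976%

(1 + r/2)^2 − 1 = 0.0920, so 1 + r/2 = 1.0920^(1/2).
r/2 = 0.044988, so r = 0.089976 = 8.9976%.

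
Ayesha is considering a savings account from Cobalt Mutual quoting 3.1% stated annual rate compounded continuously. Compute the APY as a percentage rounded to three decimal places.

3.149%

With continuous compounding, EAR = e^0.031 − 1.
e^0.031 = 1.031486, so EAR = 0.031486 = 3.149%.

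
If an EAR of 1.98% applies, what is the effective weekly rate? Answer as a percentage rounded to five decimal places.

0.03771%

The per-week rate i satisfies (1 + i)^52 = 1 + 0.0198.
i = 1.0198^(1/52) − 1 = 0.0003771 = 0.03771%.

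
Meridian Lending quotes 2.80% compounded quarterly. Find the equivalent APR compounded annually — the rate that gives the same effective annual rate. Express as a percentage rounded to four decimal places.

EAR = (1 + 0.0280/4)^4 − 1 = 0.028295.
Compounded annually, the equivalent nominal rate is the EAR itself: 2.8295%.

2.8295%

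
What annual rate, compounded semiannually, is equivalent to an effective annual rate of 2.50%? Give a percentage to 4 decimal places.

2.4846%

(1 + r/2)^2 − 1 = 0.0250, so 1 + r/2 = 1.0250^(1/2).
r/2 = 0.012423, so r = 0.024846 = 2.4846%.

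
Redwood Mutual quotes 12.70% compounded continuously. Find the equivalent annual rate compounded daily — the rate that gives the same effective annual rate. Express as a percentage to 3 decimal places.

EAR under continuous compounding: e^0.1270 − 1 = 0.135417.
Solve (1 + r/365)^365 = 1.135417: r/365 = 1.135417^(1/365) − 1 = 0.000348, so r = 0.127022 = 12.702%.

12.702%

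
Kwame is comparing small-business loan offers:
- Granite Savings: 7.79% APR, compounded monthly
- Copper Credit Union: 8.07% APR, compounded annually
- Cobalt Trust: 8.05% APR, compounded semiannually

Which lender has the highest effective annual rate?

Cobalt Trust

Granite Savings: (1 + 0.0779/12)^12 − 1 = 8.074%
Copper Credit Union: compounded annually, EAR = 8.070%
Cobalt Trust: (1 + 0.0805/2)^2 − 1 = 8.212%
The highest effective annual rate is Cobalt Trust at 8.212%.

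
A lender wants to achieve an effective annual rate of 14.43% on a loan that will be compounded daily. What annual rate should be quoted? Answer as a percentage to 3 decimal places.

(1 + r/365)^365 − 1 = 0.1443, so 1 + r/365 = 1.1443^(1/365).
r/365 = 0.000369, so r = 0.134818 = 13.482%.

13.482%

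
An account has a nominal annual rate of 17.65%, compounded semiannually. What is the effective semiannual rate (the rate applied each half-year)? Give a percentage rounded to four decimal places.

With a nominal annual rate compounded semiannually, the periodic rate is the nominal rate divided by 2.
i = 0.1765 / 2 = 0.0882500 = 8.8250%.

8.8250%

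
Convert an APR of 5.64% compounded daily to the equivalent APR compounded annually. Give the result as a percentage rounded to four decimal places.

5.8016%

EAR = (1 + 0.0564/365)^365 − 1 = 0.058016.
Compounded annually, the equivalent nominal rate is the EAR itself: 5.8016%.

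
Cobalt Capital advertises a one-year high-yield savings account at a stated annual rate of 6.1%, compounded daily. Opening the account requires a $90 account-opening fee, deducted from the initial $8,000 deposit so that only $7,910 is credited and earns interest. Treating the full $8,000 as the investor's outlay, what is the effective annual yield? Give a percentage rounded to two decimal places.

5.09%

Value after one year: 7,910 × (1 + 0.061/365)^365 = 7,910 × 1.062893 = $8,407.49.
Effective yield on the $8,000 outlay: 8,407.49 / 8,000 − 1 = 0.050936 = 5.09%.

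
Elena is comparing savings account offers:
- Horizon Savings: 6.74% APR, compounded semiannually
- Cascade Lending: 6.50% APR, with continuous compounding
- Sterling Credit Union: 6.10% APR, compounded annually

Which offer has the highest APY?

Horizon Savings: (1 + 0.0674/2)^2 − 1 = 6.854%
Cascade Lending: e^0.0650 − 1 = 6.716%
Sterling Credit Union: compounded annually, EAR = 6.100%
The highest effective annual rate is Horizon Savings at 6.854%.

Horizon Savings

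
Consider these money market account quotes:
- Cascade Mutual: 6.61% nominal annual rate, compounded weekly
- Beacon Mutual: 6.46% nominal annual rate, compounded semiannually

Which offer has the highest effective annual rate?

Cascade Mutual

Cascade Mutual: (1 + 0.0661/52)^52 − 1 = 6.829%
Beacon Mutual: (1 + 0.0646/2)^2 − 1 = 6.564%
The highest effective annual rate is Cascade Mutual at 6.829%.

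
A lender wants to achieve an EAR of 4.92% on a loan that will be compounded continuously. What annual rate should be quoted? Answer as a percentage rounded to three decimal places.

4.803%

Continuous: nominal r satisfies e^r − 1 = 0.0492.
r = ln(1 + 0.0492) = ln(1.0492) = 0.048028 = 4.803%.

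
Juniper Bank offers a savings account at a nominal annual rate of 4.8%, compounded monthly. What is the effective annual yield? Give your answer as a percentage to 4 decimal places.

EAR = (1 + 0.048/12)^12 − 1.
= (1 + 0.004000)^12 − 1 = 1.049070 − 1 = 4.9070%.

4.9070%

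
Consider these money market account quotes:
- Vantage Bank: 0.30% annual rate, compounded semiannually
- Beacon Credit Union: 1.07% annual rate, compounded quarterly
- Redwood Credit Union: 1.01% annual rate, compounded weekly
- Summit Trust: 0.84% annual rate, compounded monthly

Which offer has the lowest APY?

Vantage Bank

Vantage Bank: (1 + 0.0030/2)^2 − 1 = 0.300%
Beacon Credit Union: (1 + 0.0107/4)^4 − 1 = 1.074%
Redwood Credit Union: (1 + 0.0101/52)^52 − 1 = 1.015%
Summit Trust: (1 + 0.0084/12)^12 − 1 = 0.843%
The lowest effective annual rate is Vantage Bank at 0.300%.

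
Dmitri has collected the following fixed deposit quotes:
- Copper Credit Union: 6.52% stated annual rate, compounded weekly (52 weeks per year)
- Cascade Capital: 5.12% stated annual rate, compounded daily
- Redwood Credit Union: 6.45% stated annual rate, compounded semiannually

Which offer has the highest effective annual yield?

Copper Credit Union

Copper Credit Union: (1 + 0.0652/52)^52 − 1 = 6.733%
Cascade Capital: (1 + 0.0512/365)^365 − 1 = 5.253%
Redwood Credit Union: (1 + 0.0645/2)^2 − 1 = 6.554%
The highest effective annual rate is Copper Credit Union at 6.733%.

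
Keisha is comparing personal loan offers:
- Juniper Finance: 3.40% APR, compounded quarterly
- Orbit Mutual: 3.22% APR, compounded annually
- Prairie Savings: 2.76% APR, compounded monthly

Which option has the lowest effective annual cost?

Juniper Finance: (1 + 0.0340/4)^4 − 1 = 3.444%
Orbit Mutual: compounded annually, EAR = 3.220%
Prairie Savings: (1 + 0.0276/12)^12 − 1 = 2.795%
The lowest effective annual rate is Prairie Savings at 2.795%.

Prairie Savings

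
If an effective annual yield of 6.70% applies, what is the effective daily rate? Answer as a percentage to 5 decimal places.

0.01777%

The per-day rate i satisfies (1 + i)^365 = 1 + 0.0670.
i = 1.0670^(1/365) − 1 = 0.0001777 = 0.01777%.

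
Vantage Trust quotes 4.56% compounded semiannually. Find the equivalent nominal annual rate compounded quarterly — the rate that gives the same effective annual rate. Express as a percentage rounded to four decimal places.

4.5343%

EAR = (1 + 0.0456/2)^2 − 1 = 0.046120.
Solve (1 + r/4)^4 = 1.046120: r/4 = 1.046120^(1/4) − 1 = 0.011336, so r = 0.045343 = 4.5343%.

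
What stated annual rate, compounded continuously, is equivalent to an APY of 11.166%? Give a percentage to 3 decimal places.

Continuous: nominal r satisfies e^r − 1 = 0.11166.
r = ln(1 + 0.11166) = ln(1.11166) = 0.105854 = 10.585%.

10.585%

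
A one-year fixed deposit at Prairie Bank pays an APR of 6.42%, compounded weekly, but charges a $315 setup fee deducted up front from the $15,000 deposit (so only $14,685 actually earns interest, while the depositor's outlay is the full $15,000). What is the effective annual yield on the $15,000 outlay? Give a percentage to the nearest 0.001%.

Value after one year: 14,685 × (1 + 0.0642/52)^52 = 14,685 × 1.066263 = $15,658.08.
Effective yield on the $15,000 outlay: 15,658.08 / 15,000 − 1 = 0.043872 = 4.387%.

4.387%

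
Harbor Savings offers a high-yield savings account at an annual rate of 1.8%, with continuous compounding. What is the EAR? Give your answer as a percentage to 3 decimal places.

1.816%

With continuous compounding, EAR = e^0.018 − 1.
e^0.018 = 1.018163, so EAR = 0.018163 = 1.816%.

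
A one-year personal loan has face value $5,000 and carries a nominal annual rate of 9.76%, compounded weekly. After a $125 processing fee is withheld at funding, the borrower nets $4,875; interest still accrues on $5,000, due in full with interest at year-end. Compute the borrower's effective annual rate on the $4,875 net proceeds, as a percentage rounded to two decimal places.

Amount owed after one year: 5,000 × (1 + 0.0976/52)^52 = 5,000 × 1.102421 = $5,512.10.
Effective rate on net proceeds: 5,512.10 / 4,875 − 1 = 0.130688 = 13.07%.

13.07%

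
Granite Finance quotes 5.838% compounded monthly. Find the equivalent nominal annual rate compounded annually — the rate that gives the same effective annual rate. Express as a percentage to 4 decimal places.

5.9968%

EAR = (1 + 0.05838/12)^12 − 1 = 0.059968.
Compounded annually, the equivalent nominal rate is the EAR itself: 5.9968%.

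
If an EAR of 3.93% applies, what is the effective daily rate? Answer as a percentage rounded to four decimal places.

0.0106%

The per-day rate i satisfies (1 + i)^365 = 1 + 0.0393.
i = 1.0393^(1/365) − 1 = 0.0001056 = 0.0106%.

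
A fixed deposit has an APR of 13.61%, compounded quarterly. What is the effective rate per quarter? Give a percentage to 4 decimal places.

3.4025%

With a nominal annual rate compounded quarterly, the periodic rate is the nominal rate divided by 4.
i = 0.1361 / 4 = 0.0340250 = 3.4025%.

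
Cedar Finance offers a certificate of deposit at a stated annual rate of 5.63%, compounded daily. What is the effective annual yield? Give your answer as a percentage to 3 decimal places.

EAR = (1 + 0.0563/365)^365 − 1.
= 1.057910 − 1 = 5.791%.

5.791%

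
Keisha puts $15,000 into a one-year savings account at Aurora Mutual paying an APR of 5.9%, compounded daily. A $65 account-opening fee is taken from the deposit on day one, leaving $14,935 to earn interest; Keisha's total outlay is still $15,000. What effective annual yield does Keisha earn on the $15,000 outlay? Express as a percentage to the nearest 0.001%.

Value after one year: 14,935 × (1 + 0.059/365)^365 = 14,935 × 1.060770 = $15,842.60.
Effective yield on the $15,000 outlay: 15,842.60 / 15,000 − 1 = 0.056174 = 5.617%.

5.617%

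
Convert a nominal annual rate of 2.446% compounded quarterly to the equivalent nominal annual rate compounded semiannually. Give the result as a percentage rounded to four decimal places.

2.4535%

EAR = (1 + 0.02446/4)^4 − 1 = 0.024685.
Solve (1 + r/2)^2 = 1.024685: r/2 = 1.024685^(1/2) − 1 = 0.012267, so r = 0.024535 = 2.4535%.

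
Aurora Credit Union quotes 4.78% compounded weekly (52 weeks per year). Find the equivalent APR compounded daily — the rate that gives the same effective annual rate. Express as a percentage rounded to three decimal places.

EAR = (1 + 0.0478/52)^52 − 1 = 0.048938.
Solve (1 + r/365)^365 = 1.048938: r/365 = 1.048938^(1/365) − 1 = 0.000131, so r = 0.047781 = 4.778%.

4.778%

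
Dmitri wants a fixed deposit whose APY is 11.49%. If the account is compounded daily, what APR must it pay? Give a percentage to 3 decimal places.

10.878%

(1 + r/365)^365 − 1 = 0.1149, so 1 + r/365 = 1.1149^(1/365).
r/365 = 0.000298, so r = 0.108781 = 10.878%.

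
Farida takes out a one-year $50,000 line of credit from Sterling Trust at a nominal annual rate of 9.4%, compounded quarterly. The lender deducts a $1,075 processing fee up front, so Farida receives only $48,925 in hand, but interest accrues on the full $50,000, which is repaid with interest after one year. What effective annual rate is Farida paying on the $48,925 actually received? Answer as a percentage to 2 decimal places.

Amount owed after one year: 50,000 × (1 + 0.094/4)^4 = 50,000 × 1.097366 = $54,868.29.
Effective rate on net proceeds: 54,868.29 / 48,925 − 1 = 0.121477 = 12.15%.

12.15%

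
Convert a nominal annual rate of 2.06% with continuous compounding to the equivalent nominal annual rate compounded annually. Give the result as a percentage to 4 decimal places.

EAR under continuous compounding: e^0.0206 − 1 = 0.020814.
Compounded annually, the equivalent nominal rate is the EAR itself: 2.0814%.

2.0814%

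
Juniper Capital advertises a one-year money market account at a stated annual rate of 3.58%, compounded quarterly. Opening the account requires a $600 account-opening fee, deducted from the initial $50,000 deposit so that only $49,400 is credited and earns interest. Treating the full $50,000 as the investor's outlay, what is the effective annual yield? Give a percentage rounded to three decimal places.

Value after one year: 49,400 × (1 + 0.0358/4)^4 = 49,400 × 1.036283 = $51,192.40.
Effective yield on the $50,000 outlay: 51,192.40 / 50,000 − 1 = 0.023848 = 2.385%.

2.385%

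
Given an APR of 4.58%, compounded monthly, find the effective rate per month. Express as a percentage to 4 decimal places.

With a nominal annual rate compounded monthly, the periodic rate is the nominal rate divided by 12.
i = 0.0458 / 12 = 0.0038167 = 0.3817%.

0.3817%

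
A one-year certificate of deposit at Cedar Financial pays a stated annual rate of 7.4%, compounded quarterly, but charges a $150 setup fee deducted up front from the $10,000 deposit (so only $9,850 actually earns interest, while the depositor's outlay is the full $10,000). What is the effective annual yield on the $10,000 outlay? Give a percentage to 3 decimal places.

5.994%

Value after one year: 9,850 × (1 + 0.074/4)^4 = 9,850 × 1.076079 = $10,599.38.
Effective yield on the $10,000 outlay: 10,599.38 / 10,000 − 1 = 0.059938 = 5.994%.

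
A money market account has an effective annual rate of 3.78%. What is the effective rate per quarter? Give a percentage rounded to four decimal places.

The per-quarter rate i satisfies (1 + i)^4 = 1 + 0.0378.
i = 1.0378^(1/4) − 1 = 0.0093189 = 0.9319%.

0.9319%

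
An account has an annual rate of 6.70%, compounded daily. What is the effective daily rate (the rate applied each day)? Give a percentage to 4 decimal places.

With a nominal annual rate compounded daily, the periodic rate is the nominal rate divided by 365.
i = 0.0670 / 365 = 0.0001836 = 0.0184%.

0.0184%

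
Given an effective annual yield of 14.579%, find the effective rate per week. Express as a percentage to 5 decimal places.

The per-week rate i satisfies (1 + i)^52 = 1 + 0.14579.
i = 1.14579^(1/52) − 1 = 0.0026206 = 0.26206%.

0.26206%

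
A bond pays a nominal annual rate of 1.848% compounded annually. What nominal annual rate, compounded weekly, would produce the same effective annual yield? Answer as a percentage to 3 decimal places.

Compounded annually, EAR = nominal = 0.018480.
Solve (1 + r/52)^52 = 1.018480: r/52 = 1.018480^(1/52) − 1 = 0.000352, so r = 0.018315 = 1.831%.

1.831%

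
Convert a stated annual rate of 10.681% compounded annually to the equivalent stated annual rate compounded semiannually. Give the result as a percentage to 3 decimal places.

10.410%

Compounded annually, EAR = nominal = 0.106810.
Solve (1 + r/2)^2 = 1.106810: r/2 = 1.106810^(1/2) − 1 = 0.052050, so r = 0.104101 = 10.410%.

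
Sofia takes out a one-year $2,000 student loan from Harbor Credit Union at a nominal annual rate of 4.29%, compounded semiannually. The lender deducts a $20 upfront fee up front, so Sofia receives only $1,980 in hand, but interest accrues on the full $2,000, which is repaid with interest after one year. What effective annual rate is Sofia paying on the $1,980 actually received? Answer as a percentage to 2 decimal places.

Amount owed after one year: 2,000 × (1 + 0.0429/2)^2 = 2,000 × 1.043360 = $2,086.72.
Effective rate on net proceeds: 2,086.72 / 1,980 − 1 = 0.053899 = 5.39%.

5.39%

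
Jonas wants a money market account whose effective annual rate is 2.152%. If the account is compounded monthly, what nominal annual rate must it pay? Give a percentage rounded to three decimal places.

2.131%

(1 + r/12)^12 − 1 = 0.02152, so 1 + r/12 = 1.02152^(1/12).
r/12 = 0.001776, so r = 0.021311 = 2.131%.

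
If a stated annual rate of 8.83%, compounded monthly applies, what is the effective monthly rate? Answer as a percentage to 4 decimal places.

With a nominal annual rate compounded monthly, the periodic rate is the nominal rate divided by 12.
i = 0.0883 / 12 = 0.0073583 = 0.7358%.

0.7358%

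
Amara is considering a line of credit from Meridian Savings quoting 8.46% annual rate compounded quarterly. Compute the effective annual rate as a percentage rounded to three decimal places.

8.732%

EAR = (1 + 0.0846/4)^4 − 1.
= (1 + 0.021150)^4 − 1 = 1.087322 − 1 = 8.732%.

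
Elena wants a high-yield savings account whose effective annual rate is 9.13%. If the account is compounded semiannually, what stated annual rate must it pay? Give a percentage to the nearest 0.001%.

8.931%

(1 + r/2)^2 − 1 = 0.0913, so 1 + r/2 = 1.0913^(1/2).
r/2 = 0.044653, so r = 0.089306 = 8.931%.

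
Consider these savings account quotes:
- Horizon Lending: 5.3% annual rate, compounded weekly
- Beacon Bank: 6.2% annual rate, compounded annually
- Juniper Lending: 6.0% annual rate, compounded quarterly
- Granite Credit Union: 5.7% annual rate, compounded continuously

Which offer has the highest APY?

Beacon Bank

Horizon Lending: (1 + 0.053/52)^52 − 1 = 5.440%
Beacon Bank: compounded annually, EAR = 6.200%
Juniper Lending: (1 + 0.060/4)^4 − 1 = 6.136%
Granite Credit Union: e^0.057 − 1 = 5.866%
The highest effective annual rate is Beacon Bank at 6.200%.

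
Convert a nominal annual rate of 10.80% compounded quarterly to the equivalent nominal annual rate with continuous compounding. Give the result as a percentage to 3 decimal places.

EAR = (1 + 0.1080/4)^4 − 1 = 0.112453.
Equivalent continuous rate: r = ln(1 + 0.112453) = 0.106568 = 10.657%.

10.657%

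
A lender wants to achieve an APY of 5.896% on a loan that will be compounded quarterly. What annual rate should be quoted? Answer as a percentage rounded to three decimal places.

(1 + r/4)^4 − 1 = 0.05896, so 1 + r/4 = 1.05896^(1/4).
r/4 = 0.014425, so r = 0.057699 = 5.770%.

5.770%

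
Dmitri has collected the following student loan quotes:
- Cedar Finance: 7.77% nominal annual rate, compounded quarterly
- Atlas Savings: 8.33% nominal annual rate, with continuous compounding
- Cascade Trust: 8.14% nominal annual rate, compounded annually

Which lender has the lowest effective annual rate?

Cedar Finance: (1 + 0.0777/4)^4 − 1 = 7.999%
Atlas Savings: e^0.0833 − 1 = 8.687%
Cascade Trust: compounded annually, EAR = 8.140%
The lowest effective annual rate is Cedar Finance at 7.999%.

Cedar Finance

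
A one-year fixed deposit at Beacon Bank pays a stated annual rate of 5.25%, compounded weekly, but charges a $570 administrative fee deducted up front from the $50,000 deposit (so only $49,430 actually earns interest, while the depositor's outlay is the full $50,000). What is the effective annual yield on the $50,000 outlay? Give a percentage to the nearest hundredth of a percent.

Value after one year: 49,430 × (1 + 0.0525/52)^52 = 49,430 × 1.053875 = $52,093.02.
Effective yield on the $50,000 outlay: 52,093.02 / 50,000 − 1 = 0.041860 = 4.19%.

4.19%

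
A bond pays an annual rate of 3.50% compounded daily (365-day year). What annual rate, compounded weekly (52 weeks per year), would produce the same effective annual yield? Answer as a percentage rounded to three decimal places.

EAR = (1 + 0.0350/365)^365 − 1 = 0.035618.
Solve (1 + r/52)^52 = 1.035618: r/52 = 1.035618^(1/52) − 1 = 0.000673, so r = 0.035010 = 3.501%.

3.501%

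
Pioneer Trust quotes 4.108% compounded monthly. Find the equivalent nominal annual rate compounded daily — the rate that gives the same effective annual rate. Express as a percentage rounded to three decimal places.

EAR = (1 + 0.04108/12)^12 − 1 = 0.041862.
Solve (1 + r/365)^365 = 1.041862: r/365 = 1.041862^(1/365) − 1 = 0.000112, so r = 0.041012 = 4.101%.

4.101%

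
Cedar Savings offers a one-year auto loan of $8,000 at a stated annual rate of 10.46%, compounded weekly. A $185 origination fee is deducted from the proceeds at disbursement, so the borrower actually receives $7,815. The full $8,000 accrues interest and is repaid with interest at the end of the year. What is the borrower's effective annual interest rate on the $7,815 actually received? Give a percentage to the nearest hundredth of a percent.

13.64%

Amount owed after one year: 8,000 × (1 + 0.1046/52)^52 = 8,000 × 1.110150 = $8,881.20.
Effective rate on net proceeds: 8,881.20 / 7,815 − 1 = 0.136430 = 13.64%.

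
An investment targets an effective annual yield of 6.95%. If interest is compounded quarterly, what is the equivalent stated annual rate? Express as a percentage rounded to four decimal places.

6.7759%

(1 + r/4)^4 − 1 = 0.0695, so 1 + r/4 = 1.0695^(1/4).
r/4 = 0.016940, so r = 0.067759 = 6.7759%.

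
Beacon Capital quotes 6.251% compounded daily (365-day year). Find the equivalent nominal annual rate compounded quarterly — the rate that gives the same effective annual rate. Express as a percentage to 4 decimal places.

6.2996%

EAR = (1 + 0.06251/365)^365 − 1 = 0.064499.
Solve (1 + r/4)^4 = 1.064499: r/4 = 1.064499^(1/4) − 1 = 0.015749, so r = 0.062996 = 6.2996%.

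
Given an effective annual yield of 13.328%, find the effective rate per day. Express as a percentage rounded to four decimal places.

0.0343%

The per-day rate i satisfies (1 + i)^365 = 1 + 0.13328.
i = 1.13328^(1/365) − 1 = 0.0003428 = 0.0343%.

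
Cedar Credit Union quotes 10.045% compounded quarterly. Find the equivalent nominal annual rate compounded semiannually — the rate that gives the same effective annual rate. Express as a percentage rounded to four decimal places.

EAR = (1 + 0.10045/4)^4 − 1 = 0.104298.
Solve (1 + r/2)^2 = 1.104298: r/2 = 1.104298^(1/2) − 1 = 0.050856, so r = 0.101711 = 10.1711%.

10.1711%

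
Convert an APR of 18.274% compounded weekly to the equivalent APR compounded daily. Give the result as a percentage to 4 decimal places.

18.2465%

EAR = (1 + 0.18274/52)^52 − 1 = 0.200118.
Solve (1 + r/365)^365 = 1.200118: r/365 = 1.200118^(1/365) − 1 = 0.000500, so r = 0.182465 = 18.2465%.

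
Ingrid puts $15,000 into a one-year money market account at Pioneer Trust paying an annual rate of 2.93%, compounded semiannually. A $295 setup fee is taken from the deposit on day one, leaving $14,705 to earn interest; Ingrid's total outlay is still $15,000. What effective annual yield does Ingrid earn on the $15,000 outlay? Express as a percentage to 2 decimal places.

0.93%

Value after one year: 14,705 × (1 + 0.0293/2)^2 = 14,705 × 1.029515 = $15,139.01.
Effective yield on the $15,000 outlay: 15,139.01 / 15,000 − 1 = 0.009268 = 0.93%.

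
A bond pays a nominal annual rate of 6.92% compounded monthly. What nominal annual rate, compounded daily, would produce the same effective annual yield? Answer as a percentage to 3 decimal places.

EAR = (1 + 0.0692/12)^12 − 1 = 0.071438.
Solve (1 + r/365)^365 = 1.071438: r/365 = 1.071438^(1/365) − 1 = 0.000189, so r = 0.069008 = 6.901%.

6.901%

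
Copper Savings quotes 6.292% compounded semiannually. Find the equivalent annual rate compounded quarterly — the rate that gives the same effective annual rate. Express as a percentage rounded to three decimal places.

EAR = (1 + 0.06292/2)^2 − 1 = 0.063910.
Solve (1 + r/4)^4 = 1.063910: r/4 = 1.063910^(1/4) − 1 = 0.015608, so r = 0.062433 = 6.243%.

6.243%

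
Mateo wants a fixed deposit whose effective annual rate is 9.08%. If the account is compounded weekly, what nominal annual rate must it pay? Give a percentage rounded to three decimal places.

(1 + r/52)^52 − 1 = 0.0908, so 1 + r/52 = 1.0908^(1/52).
r/52 = 0.001673, so r = 0.086984 = 8.698%.

8.698%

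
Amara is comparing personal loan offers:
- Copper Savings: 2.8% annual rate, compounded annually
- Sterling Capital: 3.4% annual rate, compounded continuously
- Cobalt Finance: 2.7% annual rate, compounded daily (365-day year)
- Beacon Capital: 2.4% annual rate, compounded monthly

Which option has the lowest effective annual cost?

Beacon Capital

Copper Savings: compounded annually, EAR = 2.800%
Sterling Capital: e^0.034 − 1 = 3.458%
Cobalt Finance: (1 + 0.027/365)^365 − 1 = 2.737%
Beacon Capital: (1 + 0.024/12)^12 − 1 = 2.427%
The lowest effective annual rate is Beacon Capital at 2.427%.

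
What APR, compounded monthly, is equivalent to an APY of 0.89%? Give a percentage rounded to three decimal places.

0.886%

(1 + r/12)^12 − 1 = 0.0089, so 1 + r/12 = 1.0089^(1/12).
r/12 = 0.000739, so r = 0.008864 = 0.886%.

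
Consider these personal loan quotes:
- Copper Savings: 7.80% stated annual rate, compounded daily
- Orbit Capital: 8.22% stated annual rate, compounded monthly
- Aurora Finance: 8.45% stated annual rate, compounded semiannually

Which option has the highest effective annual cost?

Copper Savings: (1 + 0.0780/365)^365 − 1 = 8.111%
Orbit Capital: (1 + 0.0822/12)^12 − 1 = 8.537%
Aurora Finance: (1 + 0.0845/2)^2 − 1 = 8.629%
The highest effective annual rate is Aurora Finance at 8.629%.

Aurora Finance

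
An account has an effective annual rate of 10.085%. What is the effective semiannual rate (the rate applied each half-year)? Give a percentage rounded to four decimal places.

The per-half-year rate i satisfies (1 + i)^2 = 1 + 0.10085.
i = 1.10085^(1/2) − 1 = 0.0492140 = 4.9214%.

4.9214%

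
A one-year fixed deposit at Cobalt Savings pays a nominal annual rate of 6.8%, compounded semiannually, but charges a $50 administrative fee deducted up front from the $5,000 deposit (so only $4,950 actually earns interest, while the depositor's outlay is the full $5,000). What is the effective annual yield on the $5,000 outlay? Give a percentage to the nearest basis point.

Value after one year: 4,950 × (1 + 0.068/2)^2 = 4,950 × 1.069156 = $5,292.32.
Effective yield on the $5,000 outlay: 5,292.32 / 5,000 − 1 = 0.058464 = 5.85%.

5.85%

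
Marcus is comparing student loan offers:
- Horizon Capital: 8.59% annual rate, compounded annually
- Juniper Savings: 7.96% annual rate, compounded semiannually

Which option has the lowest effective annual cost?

Juniper Savings

Horizon Capital: compounded annually, EAR = 8.590%
Juniper Savings: (1 + 0.0796/2)^2 − 1 = 8.118%
The lowest effective annual rate is Juniper Savings at 8.118%.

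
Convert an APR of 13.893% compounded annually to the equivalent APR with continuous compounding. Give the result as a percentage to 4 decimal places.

13.0089%

Compounded annually, EAR = nominal = 0.138930.
Equivalent continuous rate: r = ln(1 + 0.138930) = 0.130089 = 13.0089%.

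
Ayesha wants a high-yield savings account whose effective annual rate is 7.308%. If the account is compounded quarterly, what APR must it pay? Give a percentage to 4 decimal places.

(1 + r/4)^4 − 1 = 0.07308, so 1 + r/4 = 1.07308^(1/4).
r/4 = 0.017790, so r = 0.071159 = 7.1159%.

7.1159%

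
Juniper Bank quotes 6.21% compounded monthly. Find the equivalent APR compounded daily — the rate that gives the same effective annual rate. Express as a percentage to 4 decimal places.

6.1945%

EAR = (1 + 0.0621/12)^12 − 1 = 0.063898.
Solve (1 + r/365)^365 = 1.063898: r/365 = 1.063898^(1/365) − 1 = 0.000170, so r = 0.061945 = 6.1945%.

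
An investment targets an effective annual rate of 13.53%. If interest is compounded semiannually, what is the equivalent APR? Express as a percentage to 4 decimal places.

(1 + r/2)^2 − 1 = 0.1353, so 1 + r/2 = 1.1353^(1/2).
r/2 = 0.065505, so r = 0.131009 = 13.1009%.

13.1009%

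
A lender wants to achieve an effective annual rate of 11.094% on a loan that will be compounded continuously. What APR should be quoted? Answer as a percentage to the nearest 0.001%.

Continuous: nominal r satisfies e^r − 1 = 0.11094.
r = ln(1 + 0.11094) = ln(1.11094) = 0.105207 = 10.521%.

10.521%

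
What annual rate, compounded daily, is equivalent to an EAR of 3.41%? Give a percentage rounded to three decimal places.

(1 + r/365)^365 − 1 = 0.0341, so 1 + r/365 = 1.0341^(1/365).
r/365 = 0.000092, so r = 0.033533 = 3.353%.

3.353%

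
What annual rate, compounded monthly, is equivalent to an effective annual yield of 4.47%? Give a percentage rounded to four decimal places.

(1 + r/12)^12 − 1 = 0.0447, so 1 + r/12 = 1.0447^(1/12).
r/12 = 0.003651, so r = 0.043810 = 4.3810%.

4.3810%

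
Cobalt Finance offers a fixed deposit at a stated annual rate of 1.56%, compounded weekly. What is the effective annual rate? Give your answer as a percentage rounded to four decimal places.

EAR = (1 + 0.0156/52)^52 − 1.
= (1 + 0.000300)^52 − 1 = 1.015720 − 1 = 1.5720%.

1.5720%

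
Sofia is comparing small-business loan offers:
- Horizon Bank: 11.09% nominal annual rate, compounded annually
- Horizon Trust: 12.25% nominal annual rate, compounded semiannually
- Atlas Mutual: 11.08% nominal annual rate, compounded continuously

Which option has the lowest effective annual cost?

Horizon Bank: compounded annually, EAR = 11.090%
Horizon Trust: (1 + 0.1225/2)^2 − 1 = 12.625%
Atlas Mutual: e^0.1108 − 1 = 11.717%
The lowest effective annual rate is Horizon Bank at 11.090%.

Horizon Bank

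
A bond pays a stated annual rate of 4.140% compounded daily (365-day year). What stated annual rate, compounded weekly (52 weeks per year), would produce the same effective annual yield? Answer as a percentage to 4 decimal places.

EAR = (1 + 0.04140/365)^365 − 1 = 0.042266.
Solve (1 + r/52)^52 = 1.042266: r/52 = 1.042266^(1/52) − 1 = 0.000796, so r = 0.041414 = 4.1414%.

4.1414%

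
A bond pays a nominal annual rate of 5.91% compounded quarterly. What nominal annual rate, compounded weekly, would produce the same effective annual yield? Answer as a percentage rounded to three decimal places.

EAR = (1 + 0.0591/4)^4 − 1 = 0.060423.
Solve (1 + r/52)^52 = 1.060423: r/52 = 1.060423^(1/52) − 1 = 0.001129, so r = 0.058701 = 5.870%.

5.870%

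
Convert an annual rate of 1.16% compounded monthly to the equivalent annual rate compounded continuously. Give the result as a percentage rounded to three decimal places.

1.159%

EAR = (1 + 0.0116/12)^12 − 1 = 0.011662.
Equivalent continuous rate: r = ln(1 + 0.011662) = 0.011594 = 1.159%.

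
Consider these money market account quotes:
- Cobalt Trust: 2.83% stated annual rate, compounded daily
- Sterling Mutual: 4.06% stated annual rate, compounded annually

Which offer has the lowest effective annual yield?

Cobalt Trust

Cobalt Trust: (1 + 0.0283/365)^365 − 1 = 2.870%
Sterling Mutual: compounded annually, EAR = 4.060%
The lowest effective annual rate is Cobalt Trust at 2.870%.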